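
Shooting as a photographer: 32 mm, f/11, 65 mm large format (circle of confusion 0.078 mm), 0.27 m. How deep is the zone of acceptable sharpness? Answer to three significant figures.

112 mm

Hyperfocal distance H = f²/(N·c) + f = 32²/(11 × 0.078) + 32 = 1024/0.858 + 32 ≈ 1225.5 mm ≈ 1.225 m.
Near limit Dn = s·(H − f)/(H + s − 2f) = 270 × (1225.5 − 32) / (1225.5 + 270 − 2 × 32) = 270 × 1193.5 / 1431.5 ≈ 225.11 mm.
Far limit Df = s·(H − f)/(H − s) = 270 × (1225.5 − 32) / (1225.5 − 270) = 270 × 1193.5 / 955.5 ≈ 337.25 mm.
Depth of field = Df − Dn = 337.25 − 225.11 ≈ 112.14 mm.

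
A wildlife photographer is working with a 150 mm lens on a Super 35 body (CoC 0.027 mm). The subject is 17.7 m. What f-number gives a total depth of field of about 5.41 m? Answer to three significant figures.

f/7.09

Write h = H − f = f²/(N·c). The thin-lens limits are Dn = s·h/(h + (s−f)) and Df = s·h/(h − (s−f)), so DoF = Df − Dn = 2·s·(s−f)·h / (h² − (s−f)²).
That is a quadratic in h: DoF·h² − 2·s·(s−f)·h − DoF·(s−f)² = 0 ⇒ h = (s−f)·(s + √(s² + DoF²)) / DoF = 17550 × (17700 + √(17700² + 5410²)) / 5410 = 17550 × (17700 + 18508.3) / 5410 ≈ 117460 mm.
Then N = f²/(c·h) = 150² / (0.027 × 117460) = 22500 / 3171.4 ≈ 7.09.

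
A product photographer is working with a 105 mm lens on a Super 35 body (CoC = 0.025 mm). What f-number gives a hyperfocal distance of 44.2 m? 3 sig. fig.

f/10

Rearrange H = f²/(N·c) + f for N: N = f² / ((H − f)·c).
N = 105² / ((44200 − 105) × 0.025) = 11025 / 1102 ≈ 10.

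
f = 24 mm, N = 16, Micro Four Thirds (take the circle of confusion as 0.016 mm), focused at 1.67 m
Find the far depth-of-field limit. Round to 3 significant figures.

Hyperfocal distance H = f²/(N·c) + f = 24²/(16 × 0.016) + 24 = 576/0.256 + 24 ≈ 2274.0 mm ≈ 2.274 m.
Far limit Df = s·(H − f)/(H − s) = 1670 × (2274.0 − 24) / (2274.0 − 1670) = 1670 × 2250.0 / 604.0 ≈ 6221.0 mm ≈ 6.22 m.

6.22 m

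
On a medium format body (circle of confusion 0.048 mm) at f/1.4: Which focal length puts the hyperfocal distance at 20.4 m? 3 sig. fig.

37.0 mm

From H = f²/(N·c) + f, with f ≪ H: f ≈ √(H·N·c) = √(20400 × 1.4 × 0.048) = √1370.9 ≈ 37.03 mm.
The +f correction barely moves this — solving exactly, f² + N·c·f − N·c·H = 0 ⇒ f = (−N·c + √((N·c)² + 4·N·c·H))/2 = (−0.0672 + √5483.5)/2 ≈ 36.992 mm, so f ≈ 37.0 mm.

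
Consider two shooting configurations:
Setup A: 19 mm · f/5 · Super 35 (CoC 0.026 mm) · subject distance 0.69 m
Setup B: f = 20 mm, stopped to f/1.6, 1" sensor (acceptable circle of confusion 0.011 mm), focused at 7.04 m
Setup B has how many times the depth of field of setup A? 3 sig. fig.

13.6

Setup A: H = 19²/(5×0.026) + 19 ≈ 2795.9 mm; DoF = Df − Dn = 909.85 − 555.72 ≈ 354.13 mm.
Setup B: H = 20²/(1.6×0.011) + 20 ≈ 22747.3 mm; DoF = Df − Dn = 10186.4 − 5378.6 ≈ 4807.8 mm.
Ratio = 4807.8 / 354.13 ≈ 13.6.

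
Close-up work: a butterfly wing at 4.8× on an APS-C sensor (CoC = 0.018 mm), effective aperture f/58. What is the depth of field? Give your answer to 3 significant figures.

At magnification m, DoF ≈ 2·N_eff·c/m² = 2 × 58 × 0.018 / 4.8² = 2.088 / 23.04 ≈ 0.0906 mm.

0.0906 mm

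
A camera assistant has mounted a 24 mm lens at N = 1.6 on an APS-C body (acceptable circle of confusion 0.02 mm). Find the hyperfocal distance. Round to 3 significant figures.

Hyperfocal distance H = f²/(N·c) + f = 24²/(1.6 × 0.02) + 24 = 576/0.032 + 24 ≈ 18024.0 mm ≈ 18.0 m.

18.0 m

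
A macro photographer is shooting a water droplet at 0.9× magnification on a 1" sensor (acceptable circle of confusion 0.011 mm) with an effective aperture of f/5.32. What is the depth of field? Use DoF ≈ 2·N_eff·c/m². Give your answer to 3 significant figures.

0.144 mm

At magnification m, DoF ≈ 2·N_eff·c/m² = 2 × 5.32 × 0.011 / 0.9² = 0.117 / 0.81 ≈ 0.144 mm.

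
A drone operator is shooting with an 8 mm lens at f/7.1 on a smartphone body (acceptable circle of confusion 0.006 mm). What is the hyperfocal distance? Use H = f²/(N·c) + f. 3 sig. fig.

Hyperfocal distance H = f²/(N·c) + f = 8²/(7.1 × 0.006) + 8 = 64/0.0426 + 8 ≈ 1510.3 mm ≈ 1.51 m.

1.51 m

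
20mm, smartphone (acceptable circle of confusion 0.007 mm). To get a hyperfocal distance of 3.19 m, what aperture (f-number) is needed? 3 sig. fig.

Rearrange H = f²/(N·c) + f for N: N = f² / ((H − f)·c).
N = 20² / ((3190 − 20) × 0.007) = 400 / 22.19 ≈ 18.

f/18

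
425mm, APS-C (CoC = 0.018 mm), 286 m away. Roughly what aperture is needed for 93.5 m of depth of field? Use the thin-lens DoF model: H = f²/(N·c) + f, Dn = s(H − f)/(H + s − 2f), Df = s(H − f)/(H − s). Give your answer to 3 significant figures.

f/5.60

Write h = H − f = f²/(N·c). The thin-lens limits are Dn = s·h/(h + (s−f)) and Df = s·h/(h − (s−f)), so DoF = Df − Dn = 2·s·(s−f)·h / (h² − (s−f)²).
That is a quadratic in h: DoF·h² − 2·s·(s−f)·h − DoF·(s−f)² = 0 ⇒ h = (s−f)·(s + √(s² + DoF²)) / DoF = 285575 × (286000 + √(286000² + 93500²)) / 93500 = 285575 × (286000 + 300896) / 93500 ≈ 1792543 mm.
Then N = f²/(c·h) = 425² / (0.018 × 1792543) = 180625 / 32266 ≈ 5.60.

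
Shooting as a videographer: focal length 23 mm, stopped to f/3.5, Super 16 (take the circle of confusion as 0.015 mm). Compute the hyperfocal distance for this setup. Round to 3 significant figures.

Hyperfocal distance H = f²/(N·c) + f = 23²/(3.5 × 0.015) + 23 = 529/0.0525 + 23 ≈ 10099.2 mm ≈ 10.1 m.

10.1 m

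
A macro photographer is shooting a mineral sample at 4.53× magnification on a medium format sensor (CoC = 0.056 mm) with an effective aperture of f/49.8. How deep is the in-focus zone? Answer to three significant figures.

At magnification m, DoF ≈ 2·N_eff·c/m² = 2 × 49.8 × 0.056 / 4.53² = 5.578 / 20.52 ≈ 0.272 mm.

0.272 mm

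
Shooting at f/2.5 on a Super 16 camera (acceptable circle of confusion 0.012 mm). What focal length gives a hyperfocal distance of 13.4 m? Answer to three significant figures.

From H = f²/(N·c) + f, with f ≪ H: f ≈ √(H·N·c) = √(13400 × 2.5 × 0.012) = √402.00 ≈ 20.05 mm.
Exact: f² + N·c·f − N·c·H = 0 ⇒ f = (−N·c + √((N·c)² + 4·N·c·H))/2 = (−0.03 + √1608.0)/2 ≈ 20.035 mm ≈ 20.0 mm.

20.0 mm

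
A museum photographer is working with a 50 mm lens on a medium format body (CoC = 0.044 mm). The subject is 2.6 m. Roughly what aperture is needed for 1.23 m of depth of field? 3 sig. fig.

Write h = H − f = f²/(N·c). The thin-lens limits are Dn = s·h/(h + (s−f)) and Df = s·h/(h − (s−f)), so DoF = Df − Dn = 2·s·(s−f)·h / (h² − (s−f)²).
That is a quadratic in h: DoF·h² − 2·s·(s−f)·h − DoF·(s−f)² = 0 ⇒ h = (s−f)·(s + √(s² + DoF²)) / DoF = 2550 × (2600 + √(2600² + 1230²)) / 1230 = 2550 × (2600 + 2876.26) / 1230 ≈ 11353 mm.
Then N = f²/(c·h) = 50² / (0.044 × 11353) = 2500 / 499.54 ≈ 5.

f/5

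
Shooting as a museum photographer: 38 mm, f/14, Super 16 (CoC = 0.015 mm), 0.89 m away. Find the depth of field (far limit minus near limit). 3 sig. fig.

224 mm

Hyperfocal distance H = f²/(N·c) + f = 38²/(14 × 0.015) + 38 = 1444/0.21 + 38 ≈ 6914.2 mm ≈ 6.914 m.
Near limit Dn = s·(H − f)/(H + s − 2f) = 890 × (6914.2 − 38) / (6914.2 + 890 − 2 × 38) = 890 × 6876.2 / 7728.2 ≈ 791.88 mm.
Far limit Df = s·(H − f)/(H − s) = 890 × (6914.2 − 38) / (6914.2 − 890) = 890 × 6876.2 / 6024.2 ≈ 1015.87 mm.
Depth of field = Df − Dn = 1015.87 − 791.88 ≈ 223.99 mm.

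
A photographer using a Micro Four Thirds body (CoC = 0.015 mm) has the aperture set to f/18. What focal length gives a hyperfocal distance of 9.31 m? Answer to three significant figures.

50.0 mm

From H = f²/(N·c) + f, with f ≪ H: f ≈ √(H·N·c) = √(9310 × 18 × 0.015) = √2513.7 ≈ 50.14 mm.
Exact: f² + N·c·f − N·c·H = 0 ⇒ f = (−N·c + √((N·c)² + 4·N·c·H))/2 = (−0.27 + √10055)/2 ≈ 50.002 mm ≈ 50.0 mm.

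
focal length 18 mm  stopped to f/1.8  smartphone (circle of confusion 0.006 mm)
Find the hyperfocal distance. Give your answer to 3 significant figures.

30.0 m

Hyperfocal distance H = f²/(N·c) + f = 18²/(1.8 × 0.006) + 18 = 324/0.0108 + 18 ≈ 30018.0 mm ≈ 30.0 m.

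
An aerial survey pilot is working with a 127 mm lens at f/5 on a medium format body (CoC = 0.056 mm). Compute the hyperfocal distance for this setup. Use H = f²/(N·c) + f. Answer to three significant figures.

Hyperfocal distance H = f²/(N·c) + f = 127²/(5 × 0.056) + 127 = 16129/0.28 + 127 ≈ 57730.6 mm ≈ 57.7 m.

57.7 m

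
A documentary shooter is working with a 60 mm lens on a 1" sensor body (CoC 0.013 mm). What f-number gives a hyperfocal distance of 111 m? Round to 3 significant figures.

f/2.50

Rearrange H = f²/(N·c) + f for N: N = f² / ((H − f)·c).
N = 60² / ((111000 − 60) × 0.013) = 3600 / 1442 ≈ 2.50.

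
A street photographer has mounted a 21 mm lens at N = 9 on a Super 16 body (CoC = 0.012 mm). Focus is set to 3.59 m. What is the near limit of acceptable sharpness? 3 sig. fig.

Hyperfocal distance H = f²/(N·c) + f = 21²/(9 × 0.012) + 21 = 441/0.108 + 21 ≈ 4104.3 mm ≈ 4.104 m.
Near limit Dn = s·(H − f)/(H + s − 2f) = 3590 × (4104.3 − 21) / (4104.3 + 3590 − 2 × 21) = 3590 × 4083.3 / 7652.3 ≈ 1915.6 mm ≈ 1.92 m.

1.92 m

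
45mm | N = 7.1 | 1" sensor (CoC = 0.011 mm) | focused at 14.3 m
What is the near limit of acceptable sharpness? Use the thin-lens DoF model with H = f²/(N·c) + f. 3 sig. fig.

Hyperfocal distance H = f²/(N·c) + f = 45²/(7.1 × 0.011) + 45 = 2025/0.0781 + 45 ≈ 25973.3 mm ≈ 25.97 m.
Near limit Dn = s·(H − f)/(H + s − 2f) = 14300 × (25973.3 − 45) / (25973.3 + 14300 − 2 × 45) = 14300 × 25928.3 / 40183.3 ≈ 9227.1 mm ≈ 9.23 m.

9.23 m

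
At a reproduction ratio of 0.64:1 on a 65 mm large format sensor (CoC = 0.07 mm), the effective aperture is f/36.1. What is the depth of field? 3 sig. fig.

At magnification m, DoF ≈ 2·N_eff·c/m² = 2 × 36.1 × 0.07 / 0.64² = 5.054 / 0.4096 ≈ 12.3 mm.

12.3 mm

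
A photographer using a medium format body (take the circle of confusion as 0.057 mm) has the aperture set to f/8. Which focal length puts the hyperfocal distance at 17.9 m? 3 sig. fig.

From H = f²/(N·c) + f, with f ≪ H: f ≈ √(H·N·c) = √(17900 × 8 × 0.057) = √8162.4 ≈ 90.35 mm.
Exact: f² + N·c·f − N·c·H = 0 ⇒ f = (−N·c + √((N·c)² + 4·N·c·H))/2 = (−0.456 + √32650)/2 ≈ 90.118 mm ≈ 90.1 mm.

90.1 mm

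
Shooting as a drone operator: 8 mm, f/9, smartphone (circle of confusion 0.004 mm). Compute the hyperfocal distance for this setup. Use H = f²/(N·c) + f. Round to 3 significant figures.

1.79 m

Hyperfocal distance H = f²/(N·c) + f = 8²/(9 × 0.004) + 8 = 64/0.036 + 8 ≈ 1785.8 mm ≈ 1.79 m.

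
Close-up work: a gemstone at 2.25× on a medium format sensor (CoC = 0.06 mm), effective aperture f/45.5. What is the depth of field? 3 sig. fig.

1.08 mm

At magnification m, DoF ≈ 2·N_eff·c/m² = 2 × 45.5 × 0.06 / 2.25² = 5.46 / 5.062 ≈ 1.08 mm.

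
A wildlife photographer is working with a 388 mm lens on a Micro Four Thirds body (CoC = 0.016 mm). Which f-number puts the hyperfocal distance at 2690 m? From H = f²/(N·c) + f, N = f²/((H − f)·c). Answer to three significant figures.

f/3.50

Rearrange H = f²/(N·c) + f for N: N = f² / ((H − f)·c).
N = 388² / ((2690000 − 388) × 0.016) = 150544 / 43034 ≈ 3.50.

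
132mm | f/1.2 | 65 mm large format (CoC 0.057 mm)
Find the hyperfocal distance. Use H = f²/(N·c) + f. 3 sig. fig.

255 m

Hyperfocal distance H = f²/(N·c) + f = 132²/(1.2 × 0.057) + 132 = 17424/0.0684 + 132 ≈ 254868.8 mm ≈ 255 m.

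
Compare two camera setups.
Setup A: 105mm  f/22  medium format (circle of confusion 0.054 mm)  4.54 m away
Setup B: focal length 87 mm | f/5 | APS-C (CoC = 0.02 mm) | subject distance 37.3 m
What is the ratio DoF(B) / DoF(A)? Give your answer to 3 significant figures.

Setup A: H = 105²/(22×0.054) + 105 ≈ 9385.3 mm; DoF = Df − Dn = 8695.6 − 3071.9 ≈ 5623.7 mm.
Setup B: H = 87²/(5×0.02) + 87 ≈ 75777.0 mm; DoF = Df − Dn = 73375 − 25006 ≈ 48369 mm.
Ratio = 48369 / 5623.7 ≈ 8.60.

8.60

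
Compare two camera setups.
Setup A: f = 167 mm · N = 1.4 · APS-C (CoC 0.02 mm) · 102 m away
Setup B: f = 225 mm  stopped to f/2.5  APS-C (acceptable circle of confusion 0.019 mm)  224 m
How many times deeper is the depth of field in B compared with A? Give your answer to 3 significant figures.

Setup A: H = 167²/(1.4×0.02) + 167 ≈ 996202.7 mm; DoF = Df − Dn = 113616 − 92539 ≈ 21077 mm.
Setup B: H = 225²/(2.5×0.019) + 225 ≈ 1066014.5 mm; DoF = Df − Dn = 283531 − 185130 ≈ 98401 mm.
Ratio = 98401 / 21077 ≈ 4.67.

4.67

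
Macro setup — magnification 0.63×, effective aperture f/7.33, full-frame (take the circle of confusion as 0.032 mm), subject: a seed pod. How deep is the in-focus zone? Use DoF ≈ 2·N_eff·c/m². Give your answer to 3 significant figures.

1.18 mm

At magnification m, DoF ≈ 2·N_eff·c/m² = 2 × 7.33 × 0.032 / 0.63² = 0.4691 / 0.3969 ≈ 1.18 mm.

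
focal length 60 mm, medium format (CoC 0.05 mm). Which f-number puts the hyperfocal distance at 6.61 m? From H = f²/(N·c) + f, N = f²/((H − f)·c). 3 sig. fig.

Rearrange H = f²/(N·c) + f for N: N = f² / ((H − f)·c).
N = 60² / ((6610 − 60) × 0.05) = 3600 / 327.5 ≈ 11.

f/11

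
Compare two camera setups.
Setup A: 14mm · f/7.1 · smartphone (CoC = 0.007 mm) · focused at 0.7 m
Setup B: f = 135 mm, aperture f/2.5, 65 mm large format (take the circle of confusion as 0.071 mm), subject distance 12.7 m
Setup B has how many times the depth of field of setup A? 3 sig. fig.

Setup A: H = 14²/(7.1×0.007) + 14 ≈ 3957.7 mm; DoF = Df − Dn = 847.41 − 596.28 ≈ 251.13 mm.
Setup B: H = 135²/(2.5×0.071) + 135 ≈ 102811.1 mm; DoF = Df − Dn = 14470.9 − 11315.3 ≈ 3155.6 mm.
Ratio = 3155.6 / 251.13 ≈ 12.6.

12.6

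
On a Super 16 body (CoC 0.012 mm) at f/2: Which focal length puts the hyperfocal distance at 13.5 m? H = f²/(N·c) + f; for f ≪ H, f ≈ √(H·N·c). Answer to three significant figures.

From H = f²/(N·c) + f, with f ≪ H: f ≈ √(H·N·c) = √(13500 × 2 × 0.012) = √324.00 ≈ 18.00 mm.
The +f correction barely moves this — solving exactly, f² + N·c·f − N·c·H = 0 ⇒ f = (−N·c + √((N·c)² + 4·N·c·H))/2 = (−0.024 + √1296.0)/2 ≈ 17.988 mm, so f ≈ 18.0 mm.

18.0 mm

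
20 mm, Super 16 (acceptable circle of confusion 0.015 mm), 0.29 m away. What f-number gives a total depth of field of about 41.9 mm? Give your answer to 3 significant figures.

f/7.10

Write h = H − f = f²/(N·c). The thin-lens limits are Dn = s·h/(h + (s−f)) and Df = s·h/(h − (s−f)), so DoF = Df − Dn = 2·s·(s−f)·h / (h² − (s−f)²).
That is a quadratic in h: DoF·h² − 2·s·(s−f)·h − DoF·(s−f)² = 0 ⇒ h = (s−f)·(s + √(s² + DoF²)) / DoF = 270 × (290 + √(290² + 41.9²)) / 41.9 = 270 × (290 + 293.011) / 41.9 ≈ 3756.9 mm.
Then N = f²/(c·h) = 20² / (0.015 × 3756.9) = 400 / 56.353 ≈ 7.10.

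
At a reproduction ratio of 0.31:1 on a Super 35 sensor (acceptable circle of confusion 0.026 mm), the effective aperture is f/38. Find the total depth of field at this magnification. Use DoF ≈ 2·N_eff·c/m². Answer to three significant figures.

20.6 mm

At magnification m, DoF ≈ 2·N_eff·c/m² = 2 × 38 × 0.026 / 0.31² = 1.976 / 0.0961 ≈ 20.6 mm.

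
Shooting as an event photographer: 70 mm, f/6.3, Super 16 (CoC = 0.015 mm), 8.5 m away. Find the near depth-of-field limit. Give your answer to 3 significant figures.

Hyperfocal distance H = f²/(N·c) + f = 70²/(6.3 × 0.015) + 70 = 4900/0.0945 + 70 ≈ 51921.9 mm ≈ 51.92 m.
Near limit Dn = s·(H − f)/(H + s − 2f) = 8500 × (51921.9 − 70) / (51921.9 + 8500 − 2 × 70) = 8500 × 51851.9 / 60281.9 ≈ 7311.3 mm ≈ 7.31 m.

7.31 m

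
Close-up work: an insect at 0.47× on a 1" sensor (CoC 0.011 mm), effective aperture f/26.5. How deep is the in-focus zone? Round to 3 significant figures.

At magnification m, DoF ≈ 2·N_eff·c/m² = 2 × 26.5 × 0.011 / 0.47² = 0.583 / 0.2209 ≈ 2.64 mm.

2.64 mm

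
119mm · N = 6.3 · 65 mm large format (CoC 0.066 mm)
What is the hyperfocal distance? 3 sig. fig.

Hyperfocal distance H = f²/(N·c) + f = 119²/(6.3 × 0.066) + 119 = 14161/0.4158 + 119 ≈ 34176.2 mm ≈ 34.2 m.

34.2 m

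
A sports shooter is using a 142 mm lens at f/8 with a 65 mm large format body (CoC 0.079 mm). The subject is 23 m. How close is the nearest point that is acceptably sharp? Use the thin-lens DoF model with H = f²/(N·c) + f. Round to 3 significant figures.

Hyperfocal distance H = f²/(N·c) + f = 142²/(8 × 0.079) + 142 = 20164/0.632 + 142 ≈ 32047.1 mm ≈ 32.05 m.
Near limit Dn = s·(H − f)/(H + s − 2f) = 23000 × (32047.1 − 142) / (32047.1 + 23000 − 2 × 142) = 23000 × 31905.1 / 54763.1 ≈ 13400 mm ≈ 13.4 m.

13.4 m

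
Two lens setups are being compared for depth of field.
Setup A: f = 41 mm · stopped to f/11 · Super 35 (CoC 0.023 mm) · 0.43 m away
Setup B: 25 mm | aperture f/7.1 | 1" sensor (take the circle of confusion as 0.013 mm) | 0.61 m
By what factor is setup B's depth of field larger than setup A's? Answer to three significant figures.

Setup A: H = 41²/(11×0.023) + 41 ≈ 6685.3 mm; DoF = Df − Dn = 456.741 − 406.217 ≈ 50.524 mm.
Setup B: H = 25²/(7.1×0.013) + 25 ≈ 6796.4 mm; DoF = Df − Dn = 667.68 − 561.49 ≈ 106.19 mm.
Ratio = 106.19 / 50.524 ≈ 2.10.

2.10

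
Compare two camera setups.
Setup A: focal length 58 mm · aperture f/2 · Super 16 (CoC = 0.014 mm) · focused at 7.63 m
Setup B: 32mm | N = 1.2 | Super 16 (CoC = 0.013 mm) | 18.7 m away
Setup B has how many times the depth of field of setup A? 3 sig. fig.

12.0

Setup A: H = 58²/(2×0.014) + 58 ≈ 120200.9 mm; DoF = Df − Dn = 8143.23 − 7177.63 ≈ 965.60 mm.
Setup B: H = 32²/(1.2×0.013) + 32 ≈ 65673.0 mm; DoF = Df − Dn = 26132 − 14559 ≈ 11573 mm.
Ratio = 11573 / 965.60 ≈ 12.0.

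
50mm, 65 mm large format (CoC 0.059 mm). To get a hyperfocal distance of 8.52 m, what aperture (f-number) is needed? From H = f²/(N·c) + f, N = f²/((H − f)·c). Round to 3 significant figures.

f/5

Rearrange H = f²/(N·c) + f for N: N = f² / ((H − f)·c).
N = 50² / ((8520 − 50) × 0.059) = 2500 / 499.7 ≈ 5.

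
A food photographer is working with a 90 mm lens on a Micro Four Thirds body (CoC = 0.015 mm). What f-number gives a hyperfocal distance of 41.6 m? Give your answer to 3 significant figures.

Rearrange H = f²/(N·c) + f for N: N = f² / ((H − f)·c).
N = 90² / ((41600 − 90) × 0.015) = 8100 / 622.6 ≈ 13.

f/13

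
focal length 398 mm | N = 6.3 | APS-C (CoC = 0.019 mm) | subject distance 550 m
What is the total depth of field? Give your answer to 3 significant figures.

552 m

Hyperfocal distance H = f²/(N·c) + f = 398²/(6.3 × 0.019) + 398 = 158404/0.1197 + 398 ≈ 1323739.7 mm ≈ 1324 m.
Near limit Dn = s·(H − f)/(H + s − 2f) = 550000 × (1323739.7 − 398) / (1323739.7 + 550000 − 2 × 398) = 550000 × 1323341.7 / 1872943.7 ≈ 388606 mm.
Far limit Df = s·(H − f)/(H − s) = 550000 × (1323739.7 − 398) / (1323739.7 − 550000) = 550000 × 1323341.7 / 773739.7 ≈ 940675 mm.
Depth of field = Df − Dn = 940675 − 388606 ≈ 552069 mm ≈ 552 m.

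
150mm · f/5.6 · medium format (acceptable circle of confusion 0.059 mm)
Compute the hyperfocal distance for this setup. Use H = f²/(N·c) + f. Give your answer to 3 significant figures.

Hyperfocal distance H = f²/(N·c) + f = 150²/(5.6 × 0.059) + 150 = 22500/0.3304 + 150 ≈ 68249.3 mm ≈ 68.2 m.

68.2 m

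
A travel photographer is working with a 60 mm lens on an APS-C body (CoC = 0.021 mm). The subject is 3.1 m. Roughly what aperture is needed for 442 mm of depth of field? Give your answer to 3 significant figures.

f/4

Write h = H − f = f²/(N·c). The thin-lens limits are Dn = s·h/(h + (s−f)) and Df = s·h/(h − (s−f)), so DoF = Df − Dn = 2·s·(s−f)·h / (h² − (s−f)²).
That is a quadratic in h: DoF·h² − 2·s·(s−f)·h − DoF·(s−f)² = 0 ⇒ h = (s−f)·(s + √(s² + DoF²)) / DoF = 3040 × (3100 + √(3100² + 442²)) / 442 = 3040 × (3100 + 3131.35) / 442 ≈ 42858 mm.
Then N = f²/(c·h) = 60² / (0.021 × 42858) = 3600 / 900.02 ≈ 4.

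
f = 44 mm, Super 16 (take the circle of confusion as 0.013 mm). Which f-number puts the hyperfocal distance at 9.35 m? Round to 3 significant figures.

f/16

Rearrange H = f²/(N·c) + f for N: N = f² / ((H − f)·c).
N = 44² / ((9350 − 44) × 0.013) = 1936 / 121.0 ≈ 16.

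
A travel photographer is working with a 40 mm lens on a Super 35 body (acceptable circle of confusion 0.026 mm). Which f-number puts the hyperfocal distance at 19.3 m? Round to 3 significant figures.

Rearrange H = f²/(N·c) + f for N: N = f² / ((H − f)·c).
N = 40² / ((19300 − 40) × 0.026) = 1600 / 500.8 ≈ 3.20.

f/3.20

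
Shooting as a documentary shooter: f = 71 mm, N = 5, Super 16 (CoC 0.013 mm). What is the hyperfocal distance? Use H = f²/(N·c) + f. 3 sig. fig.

77.6 m

Hyperfocal distance H = f²/(N·c) + f = 71²/(5 × 0.013) + 71 = 5041/0.065 + 71 ≈ 77624.8 mm ≈ 77.6 m.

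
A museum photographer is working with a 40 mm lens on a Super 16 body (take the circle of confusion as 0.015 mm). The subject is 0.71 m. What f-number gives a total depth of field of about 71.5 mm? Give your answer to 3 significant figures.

Write h = H − f = f²/(N·c). The thin-lens limits are Dn = s·h/(h + (s−f)) and Df = s·h/(h − (s−f)), so DoF = Df − Dn = 2·s·(s−f)·h / (h² − (s−f)²).
That is a quadratic in h: DoF·h² − 2·s·(s−f)·h − DoF·(s−f)² = 0 ⇒ h = (s−f)·(s + √(s² + DoF²)) / DoF = 670 × (710 + √(710² + 71.5²)) / 71.5 = 670 × (710 + 713.591) / 71.5 ≈ 13340 mm.
Then N = f²/(c·h) = 40² / (0.015 × 13340) = 1600 / 200.10 ≈ 8.

f/8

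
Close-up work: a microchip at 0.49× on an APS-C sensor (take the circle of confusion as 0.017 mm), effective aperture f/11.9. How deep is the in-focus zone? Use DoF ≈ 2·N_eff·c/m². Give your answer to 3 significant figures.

At magnification m, DoF ≈ 2·N_eff·c/m² = 2 × 11.9 × 0.017 / 0.49² = 0.4046 / 0.2401 ≈ 1.69 mm.

1.69 mm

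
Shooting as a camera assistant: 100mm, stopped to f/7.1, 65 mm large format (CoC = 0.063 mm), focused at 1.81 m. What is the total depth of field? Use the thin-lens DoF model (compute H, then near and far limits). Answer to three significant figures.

Hyperfocal distance H = f²/(N·c) + f = 100²/(7.1 × 0.063) + 100 = 10000/0.4473 + 100 ≈ 22456.4 mm ≈ 22.46 m.
Near limit Dn = s·(H − f)/(H + s − 2f) = 1810 × (22456.4 − 100) / (22456.4 + 1810 − 2 × 100) = 1810 × 22356.4 / 24066.4 ≈ 1681.39 mm.
Far limit Df = s·(H − f)/(H − s) = 1810 × (22456.4 − 100) / (22456.4 − 1810) = 1810 × 22356.4 / 20646.4 ≈ 1959.91 mm.
Depth of field = Df − Dn = 1959.91 − 1681.39 ≈ 278.52 mm.

279 mm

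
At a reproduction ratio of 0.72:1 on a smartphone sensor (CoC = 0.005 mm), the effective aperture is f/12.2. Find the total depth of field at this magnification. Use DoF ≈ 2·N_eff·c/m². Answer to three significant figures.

At magnification m, DoF ≈ 2·N_eff·c/m² = 2 × 12.2 × 0.005 / 0.72² = 0.122 / 0.5184 ≈ 0.235 mm.

0.235 mm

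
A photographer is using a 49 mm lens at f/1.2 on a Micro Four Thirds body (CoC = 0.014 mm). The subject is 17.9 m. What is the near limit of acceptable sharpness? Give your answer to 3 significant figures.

Hyperfocal distance H = f²/(N·c) + f = 49²/(1.2 × 0.014) + 49 = 2401/0.0168 + 49 ≈ 142965.7 mm ≈ 143.0 m.
Near limit Dn = s·(H − f)/(H + s − 2f) = 17900 × (142965.7 − 49) / (142965.7 + 17900 − 2 × 49) = 17900 × 142916.7 / 160767.7 ≈ 15912 mm ≈ 15.9 m.

15.9 m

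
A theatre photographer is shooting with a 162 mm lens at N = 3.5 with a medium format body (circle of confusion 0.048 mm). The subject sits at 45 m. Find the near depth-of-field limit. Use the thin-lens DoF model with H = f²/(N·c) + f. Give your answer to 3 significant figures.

Hyperfocal distance H = f²/(N·c) + f = 162²/(3.5 × 0.048) + 162 = 26244/0.168 + 162 ≈ 156376.3 mm ≈ 156.4 m.
Near limit Dn = s·(H − f)/(H + s − 2f) = 45000 × (156376.3 − 162) / (156376.3 + 45000 − 2 × 162) = 45000 × 156214.3 / 201052.3 ≈ 34964 mm ≈ 35.0 m.

35.0 m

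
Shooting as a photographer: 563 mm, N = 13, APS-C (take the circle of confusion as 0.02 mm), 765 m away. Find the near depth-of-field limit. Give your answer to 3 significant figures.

Hyperfocal distance H = f²/(N·c) + f = 563²/(13 × 0.02) + 563 = 316969/0.26 + 563 ≈ 1219674.5 mm ≈ 1220 m.
Near limit Dn = s·(H − f)/(H + s − 2f) = 765000 × (1219674.5 − 563) / (1219674.5 + 765000 − 2 × 563) = 765000 × 1219111.5 / 1983548.5 ≈ 470178 mm ≈ 470 m.

470 m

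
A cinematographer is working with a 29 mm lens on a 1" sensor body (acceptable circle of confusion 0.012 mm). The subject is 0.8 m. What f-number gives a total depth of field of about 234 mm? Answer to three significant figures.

f/13

Write h = H − f = f²/(N·c). The thin-lens limits are Dn = s·h/(h + (s−f)) and Df = s·h/(h − (s−f)), so DoF = Df − Dn = 2·s·(s−f)·h / (h² − (s−f)²).
That is a quadratic in h: DoF·h² − 2·s·(s−f)·h − DoF·(s−f)² = 0 ⇒ h = (s−f)·(s + √(s² + DoF²)) / DoF = 771 × (800 + √(800² + 234²)) / 234 = 771 × (800 + 833.520) / 234 ≈ 5382.2 mm.
Then N = f²/(c·h) = 29² / (0.012 × 5382.2) = 841 / 64.587 ≈ 13.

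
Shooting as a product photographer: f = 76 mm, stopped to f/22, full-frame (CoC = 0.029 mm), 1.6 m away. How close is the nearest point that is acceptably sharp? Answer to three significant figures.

1.37 m

Hyperfocal distance H = f²/(N·c) + f = 76²/(22 × 0.029) + 76 = 5776/0.638 + 76 ≈ 9129.3 mm ≈ 9.129 m.
Near limit Dn = s·(H − f)/(H + s − 2f) = 1600 × (9129.3 − 76) / (9129.3 + 1600 − 2 × 76) = 1600 × 9053.3 / 10577.3 ≈ 1369.5 mm ≈ 1.37 m.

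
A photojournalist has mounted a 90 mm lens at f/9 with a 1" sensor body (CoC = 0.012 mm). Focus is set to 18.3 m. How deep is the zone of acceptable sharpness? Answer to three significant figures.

9.44 m

Hyperfocal distance H = f²/(N·c) + f = 90²/(9 × 0.012) + 90 = 8100/0.108 + 90 ≈ 75090.0 mm ≈ 75.09 m.
Near limit Dn = s·(H − f)/(H + s − 2f) = 18300 × (75090.0 − 90) / (75090.0 + 18300 − 2 × 90) = 18300 × 75000.0 / 93210.0 ≈ 14724.8 mm.
Far limit Df = s·(H − f)/(H − s) = 18300 × (75090.0 − 90) / (75090.0 − 18300) = 18300 × 75000.0 / 56790.0 ≈ 24168.0 mm.
Depth of field = Df − Dn = 24168.0 − 14724.8 ≈ 9443.2 mm ≈ 9.44 m.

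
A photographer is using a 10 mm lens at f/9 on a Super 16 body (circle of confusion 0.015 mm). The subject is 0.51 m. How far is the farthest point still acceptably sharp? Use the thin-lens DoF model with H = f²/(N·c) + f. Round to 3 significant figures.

Hyperfocal distance H = f²/(N·c) + f = 10²/(9 × 0.015) + 10 = 100/0.135 + 10 ≈ 750.7 mm ≈ 0.751 m.
Far limit Df = s·(H − f)/(H − s) = 510 × (750.7 − 10) / (750.7 − 510) = 510 × 740.7 / 240.7 ≈ 1569.2 mm ≈ 1.57 m.

1.57 m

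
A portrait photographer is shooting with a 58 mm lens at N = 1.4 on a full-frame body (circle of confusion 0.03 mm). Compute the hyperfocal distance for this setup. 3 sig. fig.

Hyperfocal distance H = f²/(N·c) + f = 58²/(1.4 × 0.03) + 58 = 3364/0.042 + 58 ≈ 80153.2 mm ≈ 80.2 m.

80.2 m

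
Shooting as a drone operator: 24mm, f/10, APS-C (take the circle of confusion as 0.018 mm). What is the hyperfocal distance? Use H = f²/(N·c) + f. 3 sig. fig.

3.22 m

Hyperfocal distance H = f²/(N·c) + f = 24²/(10 × 0.018) + 24 = 576/0.18 + 24 ≈ 3224.0 mm ≈ 3.22 m.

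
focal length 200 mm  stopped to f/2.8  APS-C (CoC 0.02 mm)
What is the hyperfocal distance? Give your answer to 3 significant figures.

Hyperfocal distance H = f²/(N·c) + f = 200²/(2.8 × 0.02) + 200 = 40000/0.056 + 200 ≈ 714485.7 mm ≈ 714 m.

714 m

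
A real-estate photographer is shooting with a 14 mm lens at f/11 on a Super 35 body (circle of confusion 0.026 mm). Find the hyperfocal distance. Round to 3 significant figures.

0.699 m

Hyperfocal distance H = f²/(N·c) + f = 14²/(11 × 0.026) + 14 = 196/0.286 + 14 ≈ 699.3 mm ≈ 0.699 m.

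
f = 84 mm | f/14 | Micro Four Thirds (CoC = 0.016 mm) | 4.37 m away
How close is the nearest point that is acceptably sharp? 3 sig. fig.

Hyperfocal distance H = f²/(N·c) + f = 84²/(14 × 0.016) + 84 = 7056/0.224 + 84 ≈ 31584.0 mm ≈ 31.58 m.
Near limit Dn = s·(H − f)/(H + s − 2f) = 4370 × (31584.0 − 84) / (31584.0 + 4370 − 2 × 84) = 4370 × 31500.0 / 35786.0 ≈ 3846.6 mm ≈ 3.85 m.

3.85 m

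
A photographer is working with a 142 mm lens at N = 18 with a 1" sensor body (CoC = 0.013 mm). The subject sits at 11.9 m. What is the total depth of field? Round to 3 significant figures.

Hyperfocal distance H = f²/(N·c) + f = 142²/(18 × 0.013) + 142 = 20164/0.234 + 142 ≈ 86312.9 mm ≈ 86.31 m.
Near limit Dn = s·(H − f)/(H + s − 2f) = 11900 × (86312.9 − 142) / (86312.9 + 11900 − 2 × 142) = 11900 × 86170.9 / 97928.9 ≈ 10471.2 mm.
Far limit Df = s·(H − f)/(H − s) = 11900 × (86312.9 − 142) / (86312.9 − 11900) = 11900 × 86170.9 / 74412.9 ≈ 13780.3 mm.
Depth of field = Df − Dn = 13780.3 − 10471.2 ≈ 3309.1 mm ≈ 3.31 m.

3.31 m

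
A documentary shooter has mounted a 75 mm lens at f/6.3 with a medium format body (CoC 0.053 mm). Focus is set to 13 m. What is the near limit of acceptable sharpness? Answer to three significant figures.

Hyperfocal distance H = f²/(N·c) + f = 75²/(6.3 × 0.053) + 75 = 5625/0.3339 + 75 ≈ 16921.4 mm ≈ 16.92 m.
Near limit Dn = s·(H − f)/(H + s − 2f) = 13000 × (16921.4 − 75) / (16921.4 + 13000 − 2 × 75) = 13000 × 16846.4 / 29771.4 ≈ 7356.2 mm ≈ 7.36 m.

7.36 m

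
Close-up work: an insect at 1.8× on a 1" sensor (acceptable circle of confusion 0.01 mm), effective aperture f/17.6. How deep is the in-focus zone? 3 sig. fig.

At magnification m, DoF ≈ 2·N_eff·c/m² = 2 × 17.6 × 0.01 / 1.8² = 0.352 / 3.24 ≈ 0.109 mm.

0.109 mm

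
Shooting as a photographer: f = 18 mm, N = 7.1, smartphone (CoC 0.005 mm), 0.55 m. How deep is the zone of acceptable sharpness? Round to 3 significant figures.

Hyperfocal distance H = f²/(N·c) + f = 18²/(7.1 × 0.005) + 18 = 324/0.0355 + 18 ≈ 9144.8 mm ≈ 9.145 m.
Near limit Dn = s·(H − f)/(H + s − 2f) = 550 × (9144.8 − 18) / (9144.8 + 550 − 2 × 18) = 550 × 9126.8 / 9658.8 ≈ 519.706 mm.
Far limit Df = s·(H − f)/(H − s) = 550 × (9144.8 − 18) / (9144.8 − 550) = 550 × 9126.8 / 8594.8 ≈ 584.044 mm.
Depth of field = Df − Dn = 584.044 − 519.706 ≈ 64.338 mm.

64.3 mm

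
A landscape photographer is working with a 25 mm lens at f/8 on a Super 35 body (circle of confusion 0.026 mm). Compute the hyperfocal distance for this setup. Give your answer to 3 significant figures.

Hyperfocal distance H = f²/(N·c) + f = 25²/(8 × 0.026) + 25 = 625/0.208 + 25 ≈ 3029.8 mm ≈ 3.03 m.

3.03 m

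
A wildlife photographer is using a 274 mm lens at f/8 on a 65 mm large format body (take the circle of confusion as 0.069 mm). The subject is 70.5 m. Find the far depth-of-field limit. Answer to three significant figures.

146 m

Hyperfocal distance H = f²/(N·c) + f = 274²/(8 × 0.069) + 274 = 75076/0.552 + 274 ≈ 136281.2 mm ≈ 136.3 m.
Far limit Df = s·(H − f)/(H − s) = 70500 × (136281.2 − 274) / (136281.2 − 70500) = 70500 × 136007.2 / 65781.2 ≈ 145764 mm ≈ 146 m.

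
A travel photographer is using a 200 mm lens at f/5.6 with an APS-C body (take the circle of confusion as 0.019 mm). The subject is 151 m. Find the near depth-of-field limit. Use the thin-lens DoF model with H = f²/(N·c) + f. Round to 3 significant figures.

108 m

Hyperfocal distance H = f²/(N·c) + f = 200²/(5.6 × 0.019) + 200 = 40000/0.1064 + 200 ≈ 376139.8 mm ≈ 376.1 m.
Near limit Dn = s·(H − f)/(H + s − 2f) = 151000 × (376139.8 − 200) / (376139.8 + 151000 − 2 × 200) = 151000 × 375939.8 / 526739.8 ≈ 107770 mm ≈ 108 m.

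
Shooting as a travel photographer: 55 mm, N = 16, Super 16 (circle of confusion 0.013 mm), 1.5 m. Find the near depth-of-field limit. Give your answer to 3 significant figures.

1.36 m

Hyperfocal distance H = f²/(N·c) + f = 55²/(16 × 0.013) + 55 = 3025/0.208 + 55 ≈ 14598.3 mm ≈ 14.60 m.
Near limit Dn = s·(H − f)/(H + s − 2f) = 1500 × (14598.3 − 55) / (14598.3 + 1500 − 2 × 55) = 1500 × 14543.3 / 15988.3 ≈ 1364.4 mm ≈ 1.36 m.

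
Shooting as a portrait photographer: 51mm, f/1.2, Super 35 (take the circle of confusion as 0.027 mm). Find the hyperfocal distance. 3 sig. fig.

Hyperfocal distance H = f²/(N·c) + f = 51²/(1.2 × 0.027) + 51 = 2601/0.0324 + 51 ≈ 80328.8 mm ≈ 80.3 m.

80.3 m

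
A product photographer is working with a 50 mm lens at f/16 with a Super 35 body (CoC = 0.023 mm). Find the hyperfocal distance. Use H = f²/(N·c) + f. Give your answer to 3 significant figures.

6.84 m

Hyperfocal distance H = f²/(N·c) + f = 50²/(16 × 0.023) + 50 = 2500/0.368 + 50 ≈ 6843.5 mm ≈ 6.84 m.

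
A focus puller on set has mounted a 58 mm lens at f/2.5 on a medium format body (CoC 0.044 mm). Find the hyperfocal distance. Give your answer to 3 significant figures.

Hyperfocal distance H = f²/(N·c) + f = 58²/(2.5 × 0.044) + 58 = 3364/0.11 + 58 ≈ 30639.8 mm ≈ 30.6 m.

30.6 m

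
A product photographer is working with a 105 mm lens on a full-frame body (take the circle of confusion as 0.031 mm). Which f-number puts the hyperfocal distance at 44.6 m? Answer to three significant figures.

Rearrange H = f²/(N·c) + f for N: N = f² / ((H − f)·c).
N = 105² / ((44600 − 105) × 0.031) = 11025 / 1379 ≈ 7.99.

f/7.99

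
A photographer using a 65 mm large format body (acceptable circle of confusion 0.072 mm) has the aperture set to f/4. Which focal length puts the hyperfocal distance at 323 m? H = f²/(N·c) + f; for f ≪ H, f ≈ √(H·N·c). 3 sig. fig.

305 mm

From H = f²/(N·c) + f, with f ≪ H: f ≈ √(H·N·c) = √(323000 × 4 × 0.072) = √93024 ≈ 305.0 mm.
The +f correction barely moves this — solving exactly, f² + N·c·f − N·c·H = 0 ⇒ f = (−N·c + √((N·c)² + 4·N·c·H))/2 = (−0.288 + √372096)/2 ≈ 304.85 mm, so f ≈ 305 mm.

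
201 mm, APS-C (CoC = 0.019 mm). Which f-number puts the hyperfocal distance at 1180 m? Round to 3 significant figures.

Rearrange H = f²/(N·c) + f for N: N = f² / ((H − f)·c).
N = 201² / ((1180000 − 201) × 0.019) = 40401 / 22416 ≈ 1.80.

f/1.80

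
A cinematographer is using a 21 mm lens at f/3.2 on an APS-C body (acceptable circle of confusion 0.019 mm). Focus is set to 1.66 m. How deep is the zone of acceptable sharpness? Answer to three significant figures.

0.791 m

Hyperfocal distance H = f²/(N·c) + f = 21²/(3.2 × 0.019) + 21 = 441/0.0608 + 21 ≈ 7274.3 mm ≈ 7.274 m.
Near limit Dn = s·(H − f)/(H + s − 2f) = 1660 × (7274.3 − 21) / (7274.3 + 1660 − 2 × 21) = 1660 × 7253.3 / 8892.3 ≈ 1354.03 mm.
Far limit Df = s·(H − f)/(H − s) = 1660 × (7274.3 − 21) / (7274.3 − 1660) = 1660 × 7253.3 / 5614.3 ≈ 2144.61 mm.
Depth of field = Df − Dn = 2144.61 − 1354.03 ≈ 790.58 mm ≈ 0.791 m.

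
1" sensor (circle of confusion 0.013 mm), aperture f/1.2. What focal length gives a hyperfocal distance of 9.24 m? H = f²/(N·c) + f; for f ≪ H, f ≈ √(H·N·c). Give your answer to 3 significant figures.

From H = f²/(N·c) + f, with f ≪ H: f ≈ √(H·N·c) = √(9240 × 1.2 × 0.013) = √144.14 ≈ 12.01 mm.
The +f correction barely moves this — solving exactly, f² + N·c·f − N·c·H = 0 ⇒ f = (−N·c + √((N·c)² + 4·N·c·H))/2 = (−0.0156 + √576.58)/2 ≈ 11.998 mm, so f ≈ 12.0 mm.

12.0 mm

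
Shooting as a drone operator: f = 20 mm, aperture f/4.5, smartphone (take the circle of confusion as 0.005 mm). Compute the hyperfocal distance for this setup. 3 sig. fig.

Hyperfocal distance H = f²/(N·c) + f = 20²/(4.5 × 0.005) + 20 = 400/0.0225 + 20 ≈ 17797.8 mm ≈ 17.8 m.

17.8 m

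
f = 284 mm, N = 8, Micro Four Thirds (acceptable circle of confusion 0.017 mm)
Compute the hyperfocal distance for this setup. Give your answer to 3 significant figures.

593 m

Hyperfocal distance H = f²/(N·c) + f = 284²/(8 × 0.017) + 284 = 80656/0.136 + 284 ≈ 593342.8 mm ≈ 593 m.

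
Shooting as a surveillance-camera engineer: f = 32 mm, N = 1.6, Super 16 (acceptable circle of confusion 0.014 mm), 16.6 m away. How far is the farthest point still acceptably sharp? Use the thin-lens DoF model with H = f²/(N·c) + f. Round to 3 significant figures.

26.0 m

Hyperfocal distance H = f²/(N·c) + f = 32²/(1.6 × 0.014) + 32 = 1024/0.0224 + 32 ≈ 45746.3 mm ≈ 45.75 m.
Far limit Df = s·(H − f)/(H − s) = 16600 × (45746.3 − 32) / (45746.3 − 16600) = 16600 × 45714.3 / 29146.3 ≈ 26036 mm ≈ 26.0 m.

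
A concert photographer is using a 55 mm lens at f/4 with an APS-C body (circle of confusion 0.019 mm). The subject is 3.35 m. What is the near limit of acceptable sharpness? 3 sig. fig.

3.09 m

Hyperfocal distance H = f²/(N·c) + f = 55²/(4 × 0.019) + 55 = 3025/0.076 + 55 ≈ 39857.6 mm ≈ 39.86 m.
Near limit Dn = s·(H − f)/(H + s − 2f) = 3350 × (39857.6 − 55) / (39857.6 + 3350 − 2 × 55) = 3350 × 39802.6 / 43097.6 ≈ 3093.9 mm ≈ 3.09 m.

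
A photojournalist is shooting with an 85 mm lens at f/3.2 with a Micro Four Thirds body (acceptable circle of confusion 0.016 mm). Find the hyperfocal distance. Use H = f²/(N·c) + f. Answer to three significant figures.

Hyperfocal distance H = f²/(N·c) + f = 85²/(3.2 × 0.016) + 85 = 7225/0.0512 + 85 ≈ 141198.3 mm ≈ 141 m.

141 m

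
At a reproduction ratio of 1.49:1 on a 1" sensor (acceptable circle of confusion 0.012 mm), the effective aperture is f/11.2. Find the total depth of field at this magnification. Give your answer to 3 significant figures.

0.121 mm

At magnification m, DoF ≈ 2·N_eff·c/m² = 2 × 11.2 × 0.012 / 1.49² = 0.2688 / 2.22 ≈ 0.121 mm.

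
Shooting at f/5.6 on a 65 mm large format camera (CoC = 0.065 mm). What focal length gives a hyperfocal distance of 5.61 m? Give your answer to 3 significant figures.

45.0 mm

From H = f²/(N·c) + f, with f ≪ H: f ≈ √(H·N·c) = √(5610 × 5.6 × 0.065) = √2042.0 ≈ 45.19 mm.
Exact: f² + N·c·f − N·c·H = 0 ⇒ f = (−N·c + √((N·c)² + 4·N·c·H))/2 = (−0.364 + √8168.3)/2 ≈ 45.007 mm ≈ 45.0 mm.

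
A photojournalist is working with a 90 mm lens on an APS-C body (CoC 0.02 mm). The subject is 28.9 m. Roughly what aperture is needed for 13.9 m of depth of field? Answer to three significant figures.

f/3.20

Write h = H − f = f²/(N·c). The thin-lens limits are Dn = s·h/(h + (s−f)) and Df = s·h/(h − (s−f)), so DoF = Df − Dn = 2·s·(s−f)·h / (h² − (s−f)²).
That is a quadratic in h: DoF·h² − 2·s·(s−f)·h − DoF·(s−f)² = 0 ⇒ h = (s−f)·(s + √(s² + DoF²)) / DoF = 28810 × (28900 + √(28900² + 13900²)) / 13900 = 28810 × (28900 + 32069.0) / 13900 ≈ 126368 mm.
Then N = f²/(c·h) = 90² / (0.02 × 126368) = 8100 / 2527.4 ≈ 3.20.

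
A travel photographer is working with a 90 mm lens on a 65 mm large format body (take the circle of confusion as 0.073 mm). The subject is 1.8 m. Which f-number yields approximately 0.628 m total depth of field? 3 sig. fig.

Write h = H − f = f²/(N·c). The thin-lens limits are Dn = s·h/(h + (s−f)) and Df = s·h/(h − (s−f)), so DoF = Df − Dn = 2·s·(s−f)·h / (h² − (s−f)²).
That is a quadratic in h: DoF·h² − 2·s·(s−f)·h − DoF·(s−f)² = 0 ⇒ h = (s−f)·(s + √(s² + DoF²)) / DoF = 1710 × (1800 + √(1800² + 628²)) / 628 = 1710 × (1800 + 1906.41) / 628 ≈ 10092 mm.
Then N = f²/(c·h) = 90² / (0.073 × 10092) = 8100 / 736.74 ≈ 11.

f/11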